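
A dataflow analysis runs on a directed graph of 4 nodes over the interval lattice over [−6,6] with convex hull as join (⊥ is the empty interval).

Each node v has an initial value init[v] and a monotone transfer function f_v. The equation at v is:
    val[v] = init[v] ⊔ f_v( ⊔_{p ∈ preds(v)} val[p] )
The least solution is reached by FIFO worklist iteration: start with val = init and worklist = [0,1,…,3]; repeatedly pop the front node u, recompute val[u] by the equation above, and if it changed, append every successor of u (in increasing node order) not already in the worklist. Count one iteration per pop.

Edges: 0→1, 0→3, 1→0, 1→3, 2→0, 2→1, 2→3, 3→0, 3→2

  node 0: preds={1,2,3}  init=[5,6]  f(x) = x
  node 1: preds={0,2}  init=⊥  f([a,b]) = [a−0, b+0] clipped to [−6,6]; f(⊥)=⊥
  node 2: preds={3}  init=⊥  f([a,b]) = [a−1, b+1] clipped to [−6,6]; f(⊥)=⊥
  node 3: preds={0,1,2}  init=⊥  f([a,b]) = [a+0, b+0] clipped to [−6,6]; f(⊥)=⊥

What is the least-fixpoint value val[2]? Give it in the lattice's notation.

[-6,6]

Iteration log — 61 steps:
  step 1. node 0  ⊔preds=⊥  new=[5,6]  stable
  step 2. node 1  ⊔preds=[5,6]  new=[5,6]  old=⊥  +wl: 0
  step 3. node 2  ⊔preds=⊥  new=⊥  stable
  step 4. node 3  ⊔preds=[5,6]  new=[5,6]  old=⊥  +wl: 2
  step 5. node 0  ⊔preds=[5,6]  new=[5,6]  stable
  step 6. node 2  ⊔preds=[5,6]  new=[4,6]  old=⊥  +wl: 0,1,3
  step 7. node 0  ⊔preds=[4,6]  new=[4,6]  old=[5,6]  +wl: 
  step 8. node 1  ⊔preds=[4,6]  new=[4,6]  old=[5,6]  +wl: 0
  step 9. node 3  ⊔preds=[4,6]  new=[4,6]  old=[5,6]  +wl: 2
  step 10. node 0  ⊔preds=[4,6]  new=[4,6]  stable
  step 11. node 2  ⊔preds=[4,6]  new=[3,6]  old=[4,6]  +wl: 0,1,3
  step 12. node 0  ⊔preds=[3,6]  new=[3,6]  old=[4,6]  +wl: 
  step 13. node 1  ⊔preds=[3,6]  new=[3,6]  old=[4,6]  +wl: 0
  step 14. node 3  ⊔preds=[3,6]  new=[3,6]  old=[4,6]  +wl: 2
  step 15. node 0  ⊔preds=[3,6]  new=[3,6]  stable
  step 16. node 2  ⊔preds=[3,6]  new=[2,6]  old=[3,6]  +wl: 0,1,3
  step 17. node 0  ⊔preds=[2,6]  new=[2,6]  old=[3,6]  +wl: 
  step 18. node 1  ⊔preds=[2,6]  new=[2,6]  old=[3,6]  +wl: 0
  step 19. node 3  ⊔preds=[2,6]  new=[2,6]  old=[3,6]  +wl: 2
  step 20. node 0  ⊔preds=[2,6]  new=[2,6]  stable
  step 21. node 2  ⊔preds=[2,6]  new=[1,6]  old=[2,6]  +wl: 0,1,3
  step 22. node 0  ⊔preds=[1,6]  new=[1,6]  old=[2,6]  +wl: 
  step 23. node 1  ⊔preds=[1,6]  new=[1,6]  old=[2,6]  +wl: 0
  step 24. node 3  ⊔preds=[1,6]  new=[1,6]  old=[2,6]  +wl: 2
  step 25. node 0  ⊔preds=[1,6]  new=[1,6]  stable
  step 26. node 2  ⊔preds=[1,6]  new=[0,6]  old=[1,6]  +wl: 0,1,3
  step 27. node 0  ⊔preds=[0,6]  new=[0,6]  old=[1,6]  +wl: 
  step 28. node 1  ⊔preds=[0,6]  new=[0,6]  old=[1,6]  +wl: 0
  step 29. node 3  ⊔preds=[0,6]  new=[0,6]  old=[1,6]  +wl: 2
  step 30. node 0  ⊔preds=[0,6]  new=[0,6]  stable
  step 31. node 2  ⊔preds=[0,6]  new=[-1,6]  old=[0,6]  +wl: 0,1,3
  step 32. node 0  ⊔preds=[-1,6]  new=[-1,6]  old=[0,6]  +wl: 
  step 33. node 1  ⊔preds=[-1,6]  new=[-1,6]  old=[0,6]  +wl: 0
  step 34. node 3  ⊔preds=[-1,6]  new=[-1,6]  old=[0,6]  +wl: 2
  step 35. node 0  ⊔preds=[-1,6]  new=[-1,6]  stable
  step 36. node 2  ⊔preds=[-1,6]  new=[-2,6]  old=[-1,6]  +wl: 0,1,3
  step 37. node 0  ⊔preds=[-2,6]  new=[-2,6]  old=[-1,6]  +wl: 
  step 38. node 1  ⊔preds=[-2,6]  new=[-2,6]  old=[-1,6]  +wl: 0
  step 39. node 3  ⊔preds=[-2,6]  new=[-2,6]  old=[-1,6]  +wl: 2
  step 40. node 0  ⊔preds=[-2,6]  new=[-2,6]  stable
  step 41. node 2  ⊔preds=[-2,6]  new=[-3,6]  old=[-2,6]  +wl: 0,1,3
  step 42. node 0  ⊔preds=[-3,6]  new=[-3,6]  old=[-2,6]  +wl: 
  step 43. node 1  ⊔preds=[-3,6]  new=[-3,6]  old=[-2,6]  +wl: 0
  step 44. node 3  ⊔preds=[-3,6]  new=[-3,6]  old=[-2,6]  +wl: 2
  step 45. node 0  ⊔preds=[-3,6]  new=[-3,6]  stable
  step 46. node 2  ⊔preds=[-3,6]  new=[-4,6]  old=[-3,6]  +wl: 0,1,3
  step 47. node 0  ⊔preds=[-4,6]  new=[-4,6]  old=[-3,6]  +wl: 
  step 48. node 1  ⊔preds=[-4,6]  new=[-4,6]  old=[-3,6]  +wl: 0
  step 49. node 3  ⊔preds=[-4,6]  new=[-4,6]  old=[-3,6]  +wl: 2
  step 50. node 0  ⊔preds=[-4,6]  new=[-4,6]  stable
  step 51. node 2  ⊔preds=[-4,6]  new=[-5,6]  old=[-4,6]  +wl: 0,1,3
  step 52. node 0  ⊔preds=[-5,6]  new=[-5,6]  old=[-4,6]  +wl: 
  step 53. node 1  ⊔preds=[-5,6]  new=[-5,6]  old=[-4,6]  +wl: 0
  step 54. node 3  ⊔preds=[-5,6]  new=[-5,6]  old=[-4,6]  +wl: 2
  step 55. node 0  ⊔preds=[-5,6]  new=[-5,6]  stable
  step 56. node 2  ⊔preds=[-5,6]  new=[-6,6]  old=[-5,6]  +wl: 0,1,3
  step 57. node 0  ⊔preds=[-6,6]  new=[-6,6]  old=[-5,6]  +wl: 
  step 58. node 1  ⊔preds=[-6,6]  new=[-6,6]  old=[-5,6]  +wl: 0
  step 59. node 3  ⊔preds=[-6,6]  new=[-6,6]  old=[-5,6]  +wl: 2
  step 60. node 0  ⊔preds=[-6,6]  new=[-6,6]  stable
  step 61. node 2  ⊔preds=[-6,6]  new=[-6,6]  stable

Least fixpoint reached:
  node 0: [-6,6]
  node 1: [-6,6]
  node 2: [-6,6]
  node 3: [-6,6]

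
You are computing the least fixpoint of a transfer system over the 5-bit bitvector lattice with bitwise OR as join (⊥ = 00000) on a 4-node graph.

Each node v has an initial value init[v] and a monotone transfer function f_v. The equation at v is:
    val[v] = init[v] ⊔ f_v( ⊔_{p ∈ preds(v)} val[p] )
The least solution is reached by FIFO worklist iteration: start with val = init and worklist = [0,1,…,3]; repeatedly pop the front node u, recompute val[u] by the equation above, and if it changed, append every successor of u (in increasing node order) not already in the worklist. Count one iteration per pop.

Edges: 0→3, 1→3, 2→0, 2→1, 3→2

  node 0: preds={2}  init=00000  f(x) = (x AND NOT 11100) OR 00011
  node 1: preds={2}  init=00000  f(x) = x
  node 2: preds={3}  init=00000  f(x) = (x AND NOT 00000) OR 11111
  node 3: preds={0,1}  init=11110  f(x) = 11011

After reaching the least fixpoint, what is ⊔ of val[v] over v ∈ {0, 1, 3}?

11111

Worklist (8 pops):
  #1 pop 0: in=00000 → 00011 (was 00000); enqueue []
  #2 pop 1: in=00000 → 00000 (no change)
  #3 pop 2: in=11110 → 11111 (was 00000); enqueue [0,1]
  #4 pop 3: in=00011 → 11111 (was 11110); enqueue [2]
  #5 pop 0: in=11111 → 00011 (no change)
  #6 pop 1: in=11111 → 11111 (was 00000); enqueue [3]
  #7 pop 2: in=11111 → 11111 (no change)
  #8 pop 3: in=11111 → 11111 (no change)

Fixpoint:
  val[0] = 00011
  val[1] = 11111
  val[2] = 11111
  val[3] = 11111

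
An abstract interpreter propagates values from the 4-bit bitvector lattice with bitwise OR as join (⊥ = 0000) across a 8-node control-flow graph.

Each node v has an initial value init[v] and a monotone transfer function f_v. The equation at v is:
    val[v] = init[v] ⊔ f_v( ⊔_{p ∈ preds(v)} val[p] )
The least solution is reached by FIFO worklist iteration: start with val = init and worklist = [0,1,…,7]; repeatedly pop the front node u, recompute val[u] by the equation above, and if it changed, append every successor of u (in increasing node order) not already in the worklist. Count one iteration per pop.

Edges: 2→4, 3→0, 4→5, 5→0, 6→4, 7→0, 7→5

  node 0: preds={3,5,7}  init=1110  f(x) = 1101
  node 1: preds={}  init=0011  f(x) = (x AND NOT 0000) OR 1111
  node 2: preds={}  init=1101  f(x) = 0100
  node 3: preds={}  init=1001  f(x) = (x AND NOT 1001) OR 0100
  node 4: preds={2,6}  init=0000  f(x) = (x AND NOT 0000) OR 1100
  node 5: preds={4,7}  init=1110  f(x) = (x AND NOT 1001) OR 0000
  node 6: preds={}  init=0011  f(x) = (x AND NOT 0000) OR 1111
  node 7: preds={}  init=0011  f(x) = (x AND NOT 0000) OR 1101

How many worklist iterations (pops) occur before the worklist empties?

11

Iteration log — 11 steps:
  step 1. node 0  ⊔preds=1111  new=1111  old=1110  +wl: 
  step 2. node 1  ⊔preds=0000  new=1111  old=0011  +wl: 
  step 3. node 2  ⊔preds=0000  new=1101  stable
  step 4. node 3  ⊔preds=0000  new=1101  old=1001  +wl: 0
  step 5. node 4  ⊔preds=1111  new=1111  old=0000  +wl: 
  step 6. node 5  ⊔preds=1111  new=1110  stable
  step 7. node 6  ⊔preds=0000  new=1111  old=0011  +wl: 4
  step 8. node 7  ⊔preds=0000  new=1111  old=0011  +wl: 5
  step 9. node 0  ⊔preds=1111  new=1111  stable
  step 10. node 4  ⊔preds=1111  new=1111  stable
  step 11. node 5  ⊔preds=1111  new=1110  stable

Least fixpoint reached:
  node 0: 1111
  node 1: 1111
  node 2: 1101
  node 3: 1101
  node 4: 1111
  node 5: 1110
  node 6: 1111
  node 7: 1111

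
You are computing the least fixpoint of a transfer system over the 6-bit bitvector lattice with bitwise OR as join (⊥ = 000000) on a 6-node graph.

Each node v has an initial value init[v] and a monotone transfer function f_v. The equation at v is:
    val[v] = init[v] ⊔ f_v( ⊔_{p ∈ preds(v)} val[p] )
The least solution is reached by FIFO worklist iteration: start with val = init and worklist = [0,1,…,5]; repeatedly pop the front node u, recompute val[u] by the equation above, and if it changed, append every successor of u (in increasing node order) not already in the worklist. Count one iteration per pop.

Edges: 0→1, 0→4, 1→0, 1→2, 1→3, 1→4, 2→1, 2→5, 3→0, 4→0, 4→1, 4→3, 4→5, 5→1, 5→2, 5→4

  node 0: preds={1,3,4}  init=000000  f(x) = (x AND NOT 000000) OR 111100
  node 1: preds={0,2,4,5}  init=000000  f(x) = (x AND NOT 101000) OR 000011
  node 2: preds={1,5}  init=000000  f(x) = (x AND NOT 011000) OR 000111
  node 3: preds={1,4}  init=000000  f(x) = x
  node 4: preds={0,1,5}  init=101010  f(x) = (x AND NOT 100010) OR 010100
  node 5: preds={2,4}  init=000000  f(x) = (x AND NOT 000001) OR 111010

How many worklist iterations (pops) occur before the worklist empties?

13

Trace (13 dequeues):
  [1] u=0 | in 101010 | out 111110 | prev 000000 | push {}
  [2] u=1 | in 111110 | out 010111 | prev 000000 | push {0}
  [3] u=2 | in 010111 | out 000111 | prev 000000 | push {1}
  [4] u=3 | in 111111 | out 111111 | prev 000000 | push {}
  [5] u=4 | in 111111 | out 111111 | prev 101010 | push {3}
  [6] u=5 | in 111111 | out 111110 | prev 000000 | push {2,4}
  [7] u=0 | in 111111 | out 111111 | prev 111110 | push {}
  [8] u=1 | in 111111 | out 010111 | ==
  [9] u=3 | in 111111 | out 111111 | ==
  [10] u=2 | in 111111 | out 100111 | prev 000111 | push {1,5}
  [11] u=4 | in 111111 | out 111111 | ==
  [12] u=1 | in 111111 | out 010111 | ==
  [13] u=5 | in 111111 | out 111110 | ==

Converged values:
  [0] 111111
  [1] 010111
  [2] 100111
  [3] 111111
  [4] 111111
  [5] 111110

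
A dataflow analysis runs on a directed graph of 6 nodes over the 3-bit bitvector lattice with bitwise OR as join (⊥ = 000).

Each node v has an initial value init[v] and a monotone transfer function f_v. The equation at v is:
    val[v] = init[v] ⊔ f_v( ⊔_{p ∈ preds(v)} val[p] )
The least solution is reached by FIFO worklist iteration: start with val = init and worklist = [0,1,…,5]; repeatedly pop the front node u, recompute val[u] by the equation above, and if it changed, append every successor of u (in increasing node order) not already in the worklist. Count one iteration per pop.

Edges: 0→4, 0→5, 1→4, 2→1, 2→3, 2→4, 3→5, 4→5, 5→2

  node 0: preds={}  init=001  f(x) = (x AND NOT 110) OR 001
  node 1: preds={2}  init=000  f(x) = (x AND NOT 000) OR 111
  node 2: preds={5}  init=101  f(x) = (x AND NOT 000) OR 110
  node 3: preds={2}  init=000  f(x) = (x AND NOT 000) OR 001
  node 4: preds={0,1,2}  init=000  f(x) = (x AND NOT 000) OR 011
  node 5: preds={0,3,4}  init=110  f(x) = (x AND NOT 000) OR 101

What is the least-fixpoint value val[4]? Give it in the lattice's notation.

111

Trace (8 dequeues):
  [1] u=0 | in 000 | out 001 | ==
  [2] u=1 | in 101 | out 111 | prev 000 | push {}
  [3] u=2 | in 110 | out 111 | prev 101 | push {1}
  [4] u=3 | in 111 | out 111 | prev 000 | push {}
  [5] u=4 | in 111 | out 111 | prev 000 | push {}
  [6] u=5 | in 111 | out 111 | prev 110 | push {2}
  [7] u=1 | in 111 | out 111 | ==
  [8] u=2 | in 111 | out 111 | ==

Converged values:
  [0] 001
  [1] 111
  [2] 111
  [3] 111
  [4] 111
  [5] 111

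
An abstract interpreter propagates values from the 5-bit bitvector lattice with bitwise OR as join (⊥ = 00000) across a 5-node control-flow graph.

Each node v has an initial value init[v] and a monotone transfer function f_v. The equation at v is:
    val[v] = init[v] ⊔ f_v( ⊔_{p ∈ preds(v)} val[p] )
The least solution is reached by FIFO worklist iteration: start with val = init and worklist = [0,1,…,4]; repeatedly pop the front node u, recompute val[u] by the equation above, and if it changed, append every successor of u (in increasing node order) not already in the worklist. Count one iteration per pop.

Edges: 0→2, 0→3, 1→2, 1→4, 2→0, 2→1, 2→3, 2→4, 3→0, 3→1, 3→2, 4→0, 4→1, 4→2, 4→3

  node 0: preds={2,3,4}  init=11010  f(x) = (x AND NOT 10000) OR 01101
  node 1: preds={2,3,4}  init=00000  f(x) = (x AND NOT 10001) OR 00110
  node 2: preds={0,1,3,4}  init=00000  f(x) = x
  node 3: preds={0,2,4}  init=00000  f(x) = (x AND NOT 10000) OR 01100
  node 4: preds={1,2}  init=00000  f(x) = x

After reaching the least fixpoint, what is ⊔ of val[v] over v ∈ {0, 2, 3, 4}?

Worklist (10 pops):
  #1 pop 0: in=00000 → 11111 (was 11010); enqueue []
  #2 pop 1: in=00000 → 00110 (was 00000); enqueue []
  #3 pop 2: in=11111 → 11111 (was 00000); enqueue [0,1]
  #4 pop 3: in=11111 → 01111 (was 00000); enqueue [2]
  #5 pop 4: in=11111 → 11111 (was 00000); enqueue [3]
  #6 pop 0: in=11111 → 11111 (no change)
  #7 pop 1: in=11111 → 01110 (was 00110); enqueue [4]
  #8 pop 2: in=11111 → 11111 (no change)
  #9 pop 3: in=11111 → 01111 (no change)
  #10 pop 4: in=11111 → 11111 (no change)

Fixpoint:
  val[0] = 11111
  val[1] = 01110
  val[2] = 11111
  val[3] = 01111
  val[4] = 11111

11111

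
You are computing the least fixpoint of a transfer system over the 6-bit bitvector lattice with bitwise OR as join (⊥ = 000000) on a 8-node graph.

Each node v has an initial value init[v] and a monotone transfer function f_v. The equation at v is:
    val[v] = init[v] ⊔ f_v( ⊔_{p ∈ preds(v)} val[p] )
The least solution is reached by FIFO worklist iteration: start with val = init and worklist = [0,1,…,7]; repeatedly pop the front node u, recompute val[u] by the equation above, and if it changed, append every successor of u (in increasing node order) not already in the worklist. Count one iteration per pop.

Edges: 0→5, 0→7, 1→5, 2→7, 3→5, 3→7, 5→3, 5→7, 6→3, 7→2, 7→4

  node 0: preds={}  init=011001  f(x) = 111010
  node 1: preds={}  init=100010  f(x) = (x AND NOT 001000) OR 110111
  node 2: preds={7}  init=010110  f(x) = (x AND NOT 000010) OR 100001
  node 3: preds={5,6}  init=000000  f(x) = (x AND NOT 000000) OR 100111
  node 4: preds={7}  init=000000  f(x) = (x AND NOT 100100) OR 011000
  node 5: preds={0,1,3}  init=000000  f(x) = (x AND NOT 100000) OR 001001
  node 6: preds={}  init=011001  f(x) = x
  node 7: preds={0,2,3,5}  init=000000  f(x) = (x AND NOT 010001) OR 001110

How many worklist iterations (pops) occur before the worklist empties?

12

Worklist (12 pops):
  #1 pop 0: in=000000 → 111011 (was 011001); enqueue []
  #2 pop 1: in=000000 → 110111 (was 100010); enqueue []
  #3 pop 2: in=000000 → 110111 (was 010110); enqueue []
  #4 pop 3: in=011001 → 111111 (was 000000); enqueue []
  #5 pop 4: in=000000 → 011000 (was 000000); enqueue []
  #6 pop 5: in=111111 → 011111 (was 000000); enqueue [3]
  #7 pop 6: in=000000 → 011001 (no change)
  #8 pop 7: in=111111 → 101110 (was 000000); enqueue [2,4]
  #9 pop 3: in=011111 → 111111 (no change)
  #10 pop 2: in=101110 → 111111 (was 110111); enqueue [7]
  #11 pop 4: in=101110 → 011010 (was 011000); enqueue []
  #12 pop 7: in=111111 → 101110 (no change)

Fixpoint:
  val[0] = 111011
  val[1] = 110111
  val[2] = 111111
  val[3] = 111111
  val[4] = 011010
  val[5] = 011111
  val[6] = 011001
  val[7] = 101110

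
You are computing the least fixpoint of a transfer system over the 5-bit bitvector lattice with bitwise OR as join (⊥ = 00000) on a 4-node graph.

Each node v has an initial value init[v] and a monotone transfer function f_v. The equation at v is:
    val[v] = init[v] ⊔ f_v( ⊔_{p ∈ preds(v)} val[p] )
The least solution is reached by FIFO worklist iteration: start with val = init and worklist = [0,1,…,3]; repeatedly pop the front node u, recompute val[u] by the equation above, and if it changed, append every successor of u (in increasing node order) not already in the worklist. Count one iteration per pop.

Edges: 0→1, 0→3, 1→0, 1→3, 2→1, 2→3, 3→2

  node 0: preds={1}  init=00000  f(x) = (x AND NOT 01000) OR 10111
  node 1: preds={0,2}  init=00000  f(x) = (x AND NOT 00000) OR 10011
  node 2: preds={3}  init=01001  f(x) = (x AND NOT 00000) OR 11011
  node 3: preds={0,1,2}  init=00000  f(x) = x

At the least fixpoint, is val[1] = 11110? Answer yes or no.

no

Trace (9 dequeues):
  [1] u=0 | in 00000 | out 10111 | prev 00000 | push {}
  [2] u=1 | in 11111 | out 11111 | prev 00000 | push {0}
  [3] u=2 | in 00000 | out 11011 | prev 01001 | push {1}
  [4] u=3 | in 11111 | out 11111 | prev 00000 | push {2}
  [5] u=0 | in 11111 | out 10111 | ==
  [6] u=1 | in 11111 | out 11111 | ==
  [7] u=2 | in 11111 | out 11111 | prev 11011 | push {1,3}
  [8] u=1 | in 11111 | out 11111 | ==
  [9] u=3 | in 11111 | out 11111 | ==

Converged values:
  [0] 10111
  [1] 11111
  [2] 11111
  [3] 11111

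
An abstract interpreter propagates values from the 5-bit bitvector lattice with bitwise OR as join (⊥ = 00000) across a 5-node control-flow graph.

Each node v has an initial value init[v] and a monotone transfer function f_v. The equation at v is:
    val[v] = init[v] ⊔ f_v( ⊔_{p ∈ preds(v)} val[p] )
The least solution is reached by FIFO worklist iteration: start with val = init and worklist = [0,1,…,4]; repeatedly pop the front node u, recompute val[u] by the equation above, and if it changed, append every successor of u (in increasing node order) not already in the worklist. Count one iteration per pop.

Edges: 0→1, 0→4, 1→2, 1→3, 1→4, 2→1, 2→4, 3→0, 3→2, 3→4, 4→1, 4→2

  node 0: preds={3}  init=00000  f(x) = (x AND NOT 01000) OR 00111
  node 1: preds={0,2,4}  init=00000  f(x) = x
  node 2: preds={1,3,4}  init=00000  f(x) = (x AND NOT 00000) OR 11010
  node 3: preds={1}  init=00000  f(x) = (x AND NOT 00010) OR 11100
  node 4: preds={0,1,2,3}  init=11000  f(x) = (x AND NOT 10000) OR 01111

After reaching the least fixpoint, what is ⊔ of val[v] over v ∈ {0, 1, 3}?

11111

Iteration log — 10 steps:
  step 1. node 0  ⊔preds=00000  new=00111  old=00000  +wl: 
  step 2. node 1  ⊔preds=11111  new=11111  old=00000  +wl: 
  step 3. node 2  ⊔preds=11111  new=11111  old=00000  +wl: 1
  step 4. node 3  ⊔preds=11111  new=11101  old=00000  +wl: 0,2
  step 5. node 4  ⊔preds=11111  new=11111  old=11000  +wl: 
  step 6. node 1  ⊔preds=11111  new=11111  stable
  step 7. node 0  ⊔preds=11101  new=10111  old=00111  +wl: 1,4
  step 8. node 2  ⊔preds=11111  new=11111  stable
  step 9. node 1  ⊔preds=11111  new=11111  stable
  step 10. node 4  ⊔preds=11111  new=11111  stable

Least fixpoint reached:
  node 0: 10111
  node 1: 11111
  node 2: 11111
  node 3: 11101
  node 4: 11111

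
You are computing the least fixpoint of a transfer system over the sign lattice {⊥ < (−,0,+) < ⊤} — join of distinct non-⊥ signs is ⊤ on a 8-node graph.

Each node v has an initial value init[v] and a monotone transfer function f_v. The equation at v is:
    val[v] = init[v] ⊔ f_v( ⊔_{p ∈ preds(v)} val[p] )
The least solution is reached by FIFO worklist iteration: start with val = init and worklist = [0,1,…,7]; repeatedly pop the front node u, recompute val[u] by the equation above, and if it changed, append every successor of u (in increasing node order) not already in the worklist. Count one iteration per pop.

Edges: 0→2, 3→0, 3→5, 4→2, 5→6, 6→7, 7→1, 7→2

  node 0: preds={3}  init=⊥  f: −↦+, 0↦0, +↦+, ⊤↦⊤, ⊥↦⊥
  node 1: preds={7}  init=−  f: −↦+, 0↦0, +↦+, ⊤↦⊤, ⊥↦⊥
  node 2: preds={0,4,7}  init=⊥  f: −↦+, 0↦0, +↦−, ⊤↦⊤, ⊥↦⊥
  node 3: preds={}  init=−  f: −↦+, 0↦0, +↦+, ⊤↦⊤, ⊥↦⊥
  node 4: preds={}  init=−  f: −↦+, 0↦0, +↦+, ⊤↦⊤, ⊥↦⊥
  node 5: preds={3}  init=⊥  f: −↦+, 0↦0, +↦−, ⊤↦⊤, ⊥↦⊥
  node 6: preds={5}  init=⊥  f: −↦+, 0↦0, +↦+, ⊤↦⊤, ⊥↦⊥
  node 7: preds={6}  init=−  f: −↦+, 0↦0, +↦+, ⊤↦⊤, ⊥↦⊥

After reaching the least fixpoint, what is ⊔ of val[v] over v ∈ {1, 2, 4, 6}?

Trace (10 dequeues):
  [1] u=0 | in − | out + | prev ⊥ | push {}
  [2] u=1 | in − | out ⊤ | prev − | push {}
  [3] u=2 | in ⊤ | out ⊤ | prev ⊥ | push {}
  [4] u=3 | in ⊥ | out − | ==
  [5] u=4 | in ⊥ | out − | ==
  [6] u=5 | in − | out + | prev ⊥ | push {}
  [7] u=6 | in + | out + | prev ⊥ | push {}
  [8] u=7 | in + | out ⊤ | prev − | push {1,2}
  [9] u=1 | in ⊤ | out ⊤ | ==
  [10] u=2 | in ⊤ | out ⊤ | ==

Converged values:
  [0] +
  [1] ⊤
  [2] ⊤
  [3] −
  [4] −
  [5] +
  [6] +
  [7] ⊤

⊤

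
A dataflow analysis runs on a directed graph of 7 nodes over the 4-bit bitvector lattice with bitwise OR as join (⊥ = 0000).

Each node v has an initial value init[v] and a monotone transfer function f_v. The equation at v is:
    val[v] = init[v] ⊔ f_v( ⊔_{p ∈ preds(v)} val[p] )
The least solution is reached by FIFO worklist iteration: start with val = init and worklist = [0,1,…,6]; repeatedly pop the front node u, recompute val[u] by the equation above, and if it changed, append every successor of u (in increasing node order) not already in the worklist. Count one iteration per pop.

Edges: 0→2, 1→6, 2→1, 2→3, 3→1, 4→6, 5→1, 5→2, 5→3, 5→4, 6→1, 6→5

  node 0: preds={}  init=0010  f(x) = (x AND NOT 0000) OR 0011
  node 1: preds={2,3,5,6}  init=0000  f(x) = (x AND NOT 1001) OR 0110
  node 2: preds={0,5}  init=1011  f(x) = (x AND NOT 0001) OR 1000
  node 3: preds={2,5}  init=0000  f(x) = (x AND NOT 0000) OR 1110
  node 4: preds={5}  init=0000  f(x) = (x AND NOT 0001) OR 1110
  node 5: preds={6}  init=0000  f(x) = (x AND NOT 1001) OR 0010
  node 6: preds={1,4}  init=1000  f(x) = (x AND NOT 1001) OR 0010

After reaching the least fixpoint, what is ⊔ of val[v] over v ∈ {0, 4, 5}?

Trace (17 dequeues):
  [1] u=0 | in 0000 | out 0011 | prev 0010 | push {}
  [2] u=1 | in 1011 | out 0110 | prev 0000 | push {}
  [3] u=2 | in 0011 | out 1011 | ==
  [4] u=3 | in 1011 | out 1111 | prev 0000 | push {1}
  [5] u=4 | in 0000 | out 1110 | prev 0000 | push {}
  [6] u=5 | in 1000 | out 0010 | prev 0000 | push {2,3,4}
  [7] u=6 | in 1110 | out 1110 | prev 1000 | push {5}
  [8] u=1 | in 1111 | out 0110 | ==
  [9] u=2 | in 0011 | out 1011 | ==
  [10] u=3 | in 1011 | out 1111 | ==
  [11] u=4 | in 0010 | out 1110 | ==
  [12] u=5 | in 1110 | out 0110 | prev 0010 | push {1,2,3,4}
  [13] u=1 | in 1111 | out 0110 | ==
  [14] u=2 | in 0111 | out 1111 | prev 1011 | push {1}
  [15] u=3 | in 1111 | out 1111 | ==
  [16] u=4 | in 0110 | out 1110 | ==
  [17] u=1 | in 1111 | out 0110 | ==

Converged values:
  [0] 0011
  [1] 0110
  [2] 1111
  [3] 1111
  [4] 1110
  [5] 0110
  [6] 1110

1111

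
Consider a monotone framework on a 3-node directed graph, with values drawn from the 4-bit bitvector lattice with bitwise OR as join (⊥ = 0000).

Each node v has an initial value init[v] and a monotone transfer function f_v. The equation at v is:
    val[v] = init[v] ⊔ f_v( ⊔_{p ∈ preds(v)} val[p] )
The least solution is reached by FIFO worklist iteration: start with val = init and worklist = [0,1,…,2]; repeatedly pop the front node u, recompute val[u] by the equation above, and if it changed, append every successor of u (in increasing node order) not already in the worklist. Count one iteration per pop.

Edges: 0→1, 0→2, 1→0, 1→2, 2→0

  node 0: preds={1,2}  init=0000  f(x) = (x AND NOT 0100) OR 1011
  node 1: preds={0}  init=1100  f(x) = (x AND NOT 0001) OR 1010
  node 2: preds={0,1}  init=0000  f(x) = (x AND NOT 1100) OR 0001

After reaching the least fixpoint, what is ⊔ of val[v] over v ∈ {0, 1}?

1111

Iteration log — 4 steps:
  step 1. node 0  ⊔preds=1100  new=1011  old=0000  +wl: 
  step 2. node 1  ⊔preds=1011  new=1110  old=1100  +wl: 0
  step 3. node 2  ⊔preds=1111  new=0011  old=0000  +wl: 
  step 4. node 0  ⊔preds=1111  new=1011  stable

Least fixpoint reached:
  node 0: 1011
  node 1: 1110
  node 2: 0011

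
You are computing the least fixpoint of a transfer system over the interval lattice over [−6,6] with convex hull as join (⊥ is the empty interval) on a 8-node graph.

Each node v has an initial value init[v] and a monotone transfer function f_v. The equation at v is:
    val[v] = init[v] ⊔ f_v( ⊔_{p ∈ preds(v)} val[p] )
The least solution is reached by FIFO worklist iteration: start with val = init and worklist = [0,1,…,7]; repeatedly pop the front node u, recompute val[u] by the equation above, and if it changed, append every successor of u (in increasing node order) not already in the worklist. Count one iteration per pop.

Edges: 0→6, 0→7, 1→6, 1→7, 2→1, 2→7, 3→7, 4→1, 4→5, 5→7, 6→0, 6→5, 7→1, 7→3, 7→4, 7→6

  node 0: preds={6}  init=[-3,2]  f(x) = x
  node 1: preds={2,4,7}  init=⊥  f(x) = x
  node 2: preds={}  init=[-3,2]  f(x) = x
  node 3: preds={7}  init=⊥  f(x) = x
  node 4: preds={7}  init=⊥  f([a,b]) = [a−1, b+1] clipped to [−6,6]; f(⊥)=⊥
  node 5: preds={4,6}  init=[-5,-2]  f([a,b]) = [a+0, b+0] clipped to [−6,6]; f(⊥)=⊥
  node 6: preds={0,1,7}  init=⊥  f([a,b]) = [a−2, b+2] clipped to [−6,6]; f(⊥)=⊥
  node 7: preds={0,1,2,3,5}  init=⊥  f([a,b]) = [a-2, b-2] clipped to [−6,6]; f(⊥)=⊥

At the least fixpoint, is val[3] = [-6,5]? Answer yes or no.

Worklist (32 pops):
  #1 pop 0: in=⊥ → [-3,2] (no change)
  #2 pop 1: in=[-3,2] → [-3,2] (was ⊥); enqueue []
  #3 pop 2: in=⊥ → [-3,2] (no change)
  #4 pop 3: in=⊥ → ⊥ (no change)
  #5 pop 4: in=⊥ → ⊥ (no change)
  #6 pop 5: in=⊥ → [-5,-2] (no change)
  #7 pop 6: in=[-3,2] → [-5,4] (was ⊥); enqueue [0,5]
  #8 pop 7: in=[-5,2] → [-6,0] (was ⊥); enqueue [1,3,4,6]
  #9 pop 0: in=[-5,4] → [-5,4] (was [-3,2]); enqueue [7]
  #10 pop 5: in=[-5,4] → [-5,4] (was [-5,-2]); enqueue []
  #11 pop 1: in=[-6,2] → [-6,2] (was [-3,2]); enqueue []
  #12 pop 3: in=[-6,0] → [-6,0] (was ⊥); enqueue []
  #13 pop 4: in=[-6,0] → [-6,1] (was ⊥); enqueue [1,5]
  #14 pop 6: in=[-6,4] → [-6,6] (was [-5,4]); enqueue [0]
  #15 pop 7: in=[-6,4] → [-6,2] (was [-6,0]); enqueue [3,4,6]
  #16 pop 1: in=[-6,2] → [-6,2] (no change)
  #17 pop 5: in=[-6,6] → [-6,6] (was [-5,4]); enqueue [7]
  #18 pop 0: in=[-6,6] → [-6,6] (was [-5,4]); enqueue []
  #19 pop 3: in=[-6,2] → [-6,2] (was [-6,0]); enqueue []
  #20 pop 4: in=[-6,2] → [-6,3] (was [-6,1]); enqueue [1,5]
  #21 pop 6: in=[-6,6] → [-6,6] (no change)
  #22 pop 7: in=[-6,6] → [-6,4] (was [-6,2]); enqueue [3,4,6]
  #23 pop 1: in=[-6,4] → [-6,4] (was [-6,2]); enqueue [7]
  #24 pop 5: in=[-6,6] → [-6,6] (no change)
  #25 pop 3: in=[-6,4] → [-6,4] (was [-6,2]); enqueue []
  #26 pop 4: in=[-6,4] → [-6,5] (was [-6,3]); enqueue [1,5]
  #27 pop 6: in=[-6,6] → [-6,6] (no change)
  #28 pop 7: in=[-6,6] → [-6,4] (no change)
  #29 pop 1: in=[-6,5] → [-6,5] (was [-6,4]); enqueue [6,7]
  #30 pop 5: in=[-6,6] → [-6,6] (no change)
  #31 pop 6: in=[-6,6] → [-6,6] (no change)
  #32 pop 7: in=[-6,6] → [-6,4] (no change)

Fixpoint:
  val[0] = [-6,6]
  val[1] = [-6,5]
  val[2] = [-3,2]
  val[3] = [-6,4]
  val[4] = [-6,5]
  val[5] = [-6,6]
  val[6] = [-6,6]
  val[7] = [-6,4]

no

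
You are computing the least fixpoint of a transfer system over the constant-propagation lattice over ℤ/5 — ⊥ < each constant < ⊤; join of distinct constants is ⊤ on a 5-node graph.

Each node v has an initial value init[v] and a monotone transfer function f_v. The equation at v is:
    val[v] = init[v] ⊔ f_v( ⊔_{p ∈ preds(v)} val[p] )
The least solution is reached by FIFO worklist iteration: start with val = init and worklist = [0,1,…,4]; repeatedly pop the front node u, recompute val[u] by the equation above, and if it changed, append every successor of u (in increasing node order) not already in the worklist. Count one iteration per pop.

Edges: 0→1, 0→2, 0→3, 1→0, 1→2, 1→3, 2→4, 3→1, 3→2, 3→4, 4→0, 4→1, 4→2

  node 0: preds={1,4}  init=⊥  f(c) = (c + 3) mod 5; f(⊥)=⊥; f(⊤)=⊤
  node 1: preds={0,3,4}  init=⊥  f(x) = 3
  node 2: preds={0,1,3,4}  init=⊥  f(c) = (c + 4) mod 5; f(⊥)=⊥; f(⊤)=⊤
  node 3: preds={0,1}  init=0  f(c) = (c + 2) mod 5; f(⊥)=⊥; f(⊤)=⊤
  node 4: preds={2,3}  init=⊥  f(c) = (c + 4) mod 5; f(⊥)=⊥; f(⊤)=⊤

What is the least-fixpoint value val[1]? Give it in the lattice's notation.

Trace (12 dequeues):
  [1] u=0 | in ⊥ | out ⊥ | ==
  [2] u=1 | in 0 | out 3 | prev ⊥ | push {0}
  [3] u=2 | in ⊤ | out ⊤ | prev ⊥ | push {}
  [4] u=3 | in 3 | out 0 | ==
  [5] u=4 | in ⊤ | out ⊤ | prev ⊥ | push {1,2}
  [6] u=0 | in ⊤ | out ⊤ | prev ⊥ | push {3}
  [7] u=1 | in ⊤ | out 3 | ==
  [8] u=2 | in ⊤ | out ⊤ | ==
  [9] u=3 | in ⊤ | out ⊤ | prev 0 | push {1,2,4}
  [10] u=1 | in ⊤ | out 3 | ==
  [11] u=2 | in ⊤ | out ⊤ | ==
  [12] u=4 | in ⊤ | out ⊤ | ==

Converged values:
  [0] ⊤
  [1] 3
  [2] ⊤
  [3] ⊤
  [4] ⊤

3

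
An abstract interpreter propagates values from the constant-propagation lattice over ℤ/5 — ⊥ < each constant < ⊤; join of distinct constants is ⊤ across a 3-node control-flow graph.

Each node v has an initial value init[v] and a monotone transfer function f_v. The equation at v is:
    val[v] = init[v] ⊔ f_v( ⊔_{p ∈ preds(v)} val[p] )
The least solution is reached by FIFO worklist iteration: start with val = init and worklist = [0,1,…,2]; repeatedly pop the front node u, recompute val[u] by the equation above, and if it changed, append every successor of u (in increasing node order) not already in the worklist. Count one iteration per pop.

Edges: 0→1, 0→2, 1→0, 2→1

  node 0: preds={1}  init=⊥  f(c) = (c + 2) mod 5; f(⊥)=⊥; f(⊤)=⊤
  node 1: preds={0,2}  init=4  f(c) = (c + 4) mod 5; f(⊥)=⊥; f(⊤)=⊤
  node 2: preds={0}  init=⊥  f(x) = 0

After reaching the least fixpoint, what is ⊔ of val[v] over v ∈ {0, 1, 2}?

Iteration log — 6 steps:
  step 1. node 0  ⊔preds=4  new=1  old=⊥  +wl: 
  step 2. node 1  ⊔preds=1  new=⊤  old=4  +wl: 0
  step 3. node 2  ⊔preds=1  new=0  old=⊥  +wl: 1
  step 4. node 0  ⊔preds=⊤  new=⊤  old=1  +wl: 2
  step 5. node 1  ⊔preds=⊤  new=⊤  stable
  step 6. node 2  ⊔preds=⊤  new=0  stable

Least fixpoint reached:
  node 0: ⊤
  node 1: ⊤
  node 2: 0

⊤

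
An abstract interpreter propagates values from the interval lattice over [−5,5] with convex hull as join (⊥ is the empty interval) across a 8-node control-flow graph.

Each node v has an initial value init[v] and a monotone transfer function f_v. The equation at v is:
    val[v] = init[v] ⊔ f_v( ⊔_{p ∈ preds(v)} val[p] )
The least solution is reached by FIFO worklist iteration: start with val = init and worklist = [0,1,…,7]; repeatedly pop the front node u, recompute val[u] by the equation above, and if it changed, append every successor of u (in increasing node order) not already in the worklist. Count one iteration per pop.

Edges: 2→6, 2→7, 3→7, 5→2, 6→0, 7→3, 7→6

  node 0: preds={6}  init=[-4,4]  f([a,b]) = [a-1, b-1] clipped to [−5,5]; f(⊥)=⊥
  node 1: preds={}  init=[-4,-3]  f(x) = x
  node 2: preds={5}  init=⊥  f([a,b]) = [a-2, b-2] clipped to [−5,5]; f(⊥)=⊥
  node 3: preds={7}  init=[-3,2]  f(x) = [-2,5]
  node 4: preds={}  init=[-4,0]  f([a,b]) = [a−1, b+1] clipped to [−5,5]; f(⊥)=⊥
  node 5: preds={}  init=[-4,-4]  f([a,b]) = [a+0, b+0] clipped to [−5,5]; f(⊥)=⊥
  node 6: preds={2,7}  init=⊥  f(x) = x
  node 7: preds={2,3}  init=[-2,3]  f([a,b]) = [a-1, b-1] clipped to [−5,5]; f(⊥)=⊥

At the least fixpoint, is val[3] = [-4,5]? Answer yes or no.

Trace (12 dequeues):
  [1] u=0 | in ⊥ | out [-4,4] | ==
  [2] u=1 | in ⊥ | out [-4,-3] | ==
  [3] u=2 | in [-4,-4] | out [-5,-5] | prev ⊥ | push {}
  [4] u=3 | in [-2,3] | out [-3,5] | prev [-3,2] | push {}
  [5] u=4 | in ⊥ | out [-4,0] | ==
  [6] u=5 | in ⊥ | out [-4,-4] | ==
  [7] u=6 | in [-5,3] | out [-5,3] | prev ⊥ | push {0}
  [8] u=7 | in [-5,5] | out [-5,4] | prev [-2,3] | push {3,6}
  [9] u=0 | in [-5,3] | out [-5,4] | prev [-4,4] | push {}
  [10] u=3 | in [-5,4] | out [-3,5] | ==
  [11] u=6 | in [-5,4] | out [-5,4] | prev [-5,3] | push {0}
  [12] u=0 | in [-5,4] | out [-5,4] | ==

Converged values:
  [0] [-5,4]
  [1] [-4,-3]
  [2] [-5,-5]
  [3] [-3,5]
  [4] [-4,0]
  [5] [-4,-4]
  [6] [-5,4]
  [7] [-5,4]

no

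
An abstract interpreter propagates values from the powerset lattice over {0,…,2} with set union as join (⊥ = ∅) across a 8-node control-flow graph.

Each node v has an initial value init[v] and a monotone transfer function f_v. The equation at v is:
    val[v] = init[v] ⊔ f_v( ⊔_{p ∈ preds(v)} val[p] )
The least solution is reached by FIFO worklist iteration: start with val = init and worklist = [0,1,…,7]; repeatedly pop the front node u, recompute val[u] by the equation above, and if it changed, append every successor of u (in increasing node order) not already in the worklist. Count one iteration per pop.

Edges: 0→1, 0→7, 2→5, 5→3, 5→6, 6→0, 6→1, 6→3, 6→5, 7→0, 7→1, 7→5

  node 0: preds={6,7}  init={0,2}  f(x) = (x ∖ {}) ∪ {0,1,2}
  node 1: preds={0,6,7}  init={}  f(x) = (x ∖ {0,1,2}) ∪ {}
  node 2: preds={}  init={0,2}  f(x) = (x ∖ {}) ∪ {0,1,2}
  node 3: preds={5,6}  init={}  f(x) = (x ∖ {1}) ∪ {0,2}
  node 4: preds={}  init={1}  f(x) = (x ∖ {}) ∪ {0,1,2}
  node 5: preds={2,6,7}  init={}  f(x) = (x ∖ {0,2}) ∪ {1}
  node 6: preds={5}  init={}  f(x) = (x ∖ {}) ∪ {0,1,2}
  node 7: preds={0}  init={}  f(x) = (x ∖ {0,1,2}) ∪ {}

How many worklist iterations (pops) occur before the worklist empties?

Worklist (12 pops):
  #1 pop 0: in={} → {0,1,2} (was {0,2}); enqueue []
  #2 pop 1: in={0,1,2} → {} (no change)
  #3 pop 2: in={} → {0,1,2} (was {0,2}); enqueue []
  #4 pop 3: in={} → {0,2} (was {}); enqueue []
  #5 pop 4: in={} → {0,1,2} (was {1}); enqueue []
  #6 pop 5: in={0,1,2} → {1} (was {}); enqueue [3]
  #7 pop 6: in={1} → {0,1,2} (was {}); enqueue [0,1,5]
  #8 pop 7: in={0,1,2} → {} (no change)
  #9 pop 3: in={0,1,2} → {0,2} (no change)
  #10 pop 0: in={0,1,2} → {0,1,2} (no change)
  #11 pop 1: in={0,1,2} → {} (no change)
  #12 pop 5: in={0,1,2} → {1} (no change)

Fixpoint:
  val[0] = {0,1,2}
  val[1] = {}
  val[2] = {0,1,2}
  val[3] = {0,2}
  val[4] = {0,1,2}
  val[5] = {1}
  val[6] = {0,1,2}
  val[7] = {}

12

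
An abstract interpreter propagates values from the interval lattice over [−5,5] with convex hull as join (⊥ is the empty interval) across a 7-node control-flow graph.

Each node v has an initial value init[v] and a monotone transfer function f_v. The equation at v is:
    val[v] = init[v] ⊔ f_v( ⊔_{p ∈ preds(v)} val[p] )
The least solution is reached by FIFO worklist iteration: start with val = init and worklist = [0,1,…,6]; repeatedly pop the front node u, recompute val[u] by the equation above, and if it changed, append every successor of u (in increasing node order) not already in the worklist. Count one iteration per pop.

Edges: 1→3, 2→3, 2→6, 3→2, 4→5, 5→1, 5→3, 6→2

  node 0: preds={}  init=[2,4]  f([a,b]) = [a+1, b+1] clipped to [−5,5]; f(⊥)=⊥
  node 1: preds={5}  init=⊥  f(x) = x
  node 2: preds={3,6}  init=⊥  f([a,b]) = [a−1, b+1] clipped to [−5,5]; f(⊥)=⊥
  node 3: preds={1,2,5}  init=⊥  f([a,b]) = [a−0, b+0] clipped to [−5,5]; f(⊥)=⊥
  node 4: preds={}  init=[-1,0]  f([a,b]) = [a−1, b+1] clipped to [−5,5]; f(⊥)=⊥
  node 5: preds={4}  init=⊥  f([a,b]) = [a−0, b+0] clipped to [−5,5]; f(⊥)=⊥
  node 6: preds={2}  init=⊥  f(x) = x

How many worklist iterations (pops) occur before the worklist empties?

25

Worklist (25 pops):
  #1 pop 0: in=⊥ → [2,4] (no change)
  #2 pop 1: in=⊥ → ⊥ (no change)
  #3 pop 2: in=⊥ → ⊥ (no change)
  #4 pop 3: in=⊥ → ⊥ (no change)
  #5 pop 4: in=⊥ → [-1,0] (no change)
  #6 pop 5: in=[-1,0] → [-1,0] (was ⊥); enqueue [1,3]
  #7 pop 6: in=⊥ → ⊥ (no change)
  #8 pop 1: in=[-1,0] → [-1,0] (was ⊥); enqueue []
  #9 pop 3: in=[-1,0] → [-1,0] (was ⊥); enqueue [2]
  #10 pop 2: in=[-1,0] → [-2,1] (was ⊥); enqueue [3,6]
  #11 pop 3: in=[-2,1] → [-2,1] (was [-1,0]); enqueue [2]
  #12 pop 6: in=[-2,1] → [-2,1] (was ⊥); enqueue []
  #13 pop 2: in=[-2,1] → [-3,2] (was [-2,1]); enqueue [3,6]
  #14 pop 3: in=[-3,2] → [-3,2] (was [-2,1]); enqueue [2]
  #15 pop 6: in=[-3,2] → [-3,2] (was [-2,1]); enqueue []
  #16 pop 2: in=[-3,2] → [-4,3] (was [-3,2]); enqueue [3,6]
  #17 pop 3: in=[-4,3] → [-4,3] (was [-3,2]); enqueue [2]
  #18 pop 6: in=[-4,3] → [-4,3] (was [-3,2]); enqueue []
  #19 pop 2: in=[-4,3] → [-5,4] (was [-4,3]); enqueue [3,6]
  #20 pop 3: in=[-5,4] → [-5,4] (was [-4,3]); enqueue [2]
  #21 pop 6: in=[-5,4] → [-5,4] (was [-4,3]); enqueue []
  #22 pop 2: in=[-5,4] → [-5,5] (was [-5,4]); enqueue [3,6]
  #23 pop 3: in=[-5,5] → [-5,5] (was [-5,4]); enqueue [2]
  #24 pop 6: in=[-5,5] → [-5,5] (was [-5,4]); enqueue []
  #25 pop 2: in=[-5,5] → [-5,5] (no change)

Fixpoint:
  val[0] = [2,4]
  val[1] = [-1,0]
  val[2] = [-5,5]
  val[3] = [-5,5]
  val[4] = [-1,0]
  val[5] = [-1,0]
  val[6] = [-5,5]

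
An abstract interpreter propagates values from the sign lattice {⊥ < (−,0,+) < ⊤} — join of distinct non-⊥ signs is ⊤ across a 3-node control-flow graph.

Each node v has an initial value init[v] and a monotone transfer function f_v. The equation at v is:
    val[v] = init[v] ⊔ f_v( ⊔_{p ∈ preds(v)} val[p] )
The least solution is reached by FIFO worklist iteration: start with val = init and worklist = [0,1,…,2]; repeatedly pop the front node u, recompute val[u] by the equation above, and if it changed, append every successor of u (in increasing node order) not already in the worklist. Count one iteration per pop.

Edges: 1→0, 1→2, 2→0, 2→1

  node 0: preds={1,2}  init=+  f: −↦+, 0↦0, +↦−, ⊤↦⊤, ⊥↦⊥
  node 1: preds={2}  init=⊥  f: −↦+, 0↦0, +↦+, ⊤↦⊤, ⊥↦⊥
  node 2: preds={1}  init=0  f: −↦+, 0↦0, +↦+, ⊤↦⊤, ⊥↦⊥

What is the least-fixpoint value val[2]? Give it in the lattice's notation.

0

Trace (4 dequeues):
  [1] u=0 | in 0 | out ⊤ | prev + | push {}
  [2] u=1 | in 0 | out 0 | prev ⊥ | push {0}
  [3] u=2 | in 0 | out 0 | ==
  [4] u=0 | in 0 | out ⊤ | ==

Converged values:
  [0] ⊤
  [1] 0
  [2] 0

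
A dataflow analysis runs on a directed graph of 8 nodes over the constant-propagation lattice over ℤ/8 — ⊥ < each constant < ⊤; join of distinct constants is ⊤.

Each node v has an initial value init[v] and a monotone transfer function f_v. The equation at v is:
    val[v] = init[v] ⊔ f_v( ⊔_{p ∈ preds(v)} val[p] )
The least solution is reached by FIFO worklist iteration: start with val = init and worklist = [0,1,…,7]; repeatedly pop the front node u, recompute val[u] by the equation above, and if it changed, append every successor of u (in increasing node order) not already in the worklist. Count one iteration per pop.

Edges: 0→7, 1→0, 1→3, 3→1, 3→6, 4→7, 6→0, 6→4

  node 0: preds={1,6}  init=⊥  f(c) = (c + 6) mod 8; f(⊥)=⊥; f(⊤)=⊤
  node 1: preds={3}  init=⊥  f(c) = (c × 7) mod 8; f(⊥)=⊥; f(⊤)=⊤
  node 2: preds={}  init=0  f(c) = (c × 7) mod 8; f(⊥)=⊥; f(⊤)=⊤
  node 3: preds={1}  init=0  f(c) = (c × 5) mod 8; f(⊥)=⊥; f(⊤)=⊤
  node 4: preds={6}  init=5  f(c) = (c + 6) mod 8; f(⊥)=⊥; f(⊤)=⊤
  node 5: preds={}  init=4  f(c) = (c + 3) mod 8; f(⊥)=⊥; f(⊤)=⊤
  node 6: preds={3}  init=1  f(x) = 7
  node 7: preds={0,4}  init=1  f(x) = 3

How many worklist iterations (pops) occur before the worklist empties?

11

Trace (11 dequeues):
  [1] u=0 | in 1 | out 7 | prev ⊥ | push {}
  [2] u=1 | in 0 | out 0 | prev ⊥ | push {0}
  [3] u=2 | in ⊥ | out 0 | ==
  [4] u=3 | in 0 | out 0 | ==
  [5] u=4 | in 1 | out ⊤ | prev 5 | push {}
  [6] u=5 | in ⊥ | out 4 | ==
  [7] u=6 | in 0 | out ⊤ | prev 1 | push {4}
  [8] u=7 | in ⊤ | out ⊤ | prev 1 | push {}
  [9] u=0 | in ⊤ | out ⊤ | prev 7 | push {7}
  [10] u=4 | in ⊤ | out ⊤ | ==
  [11] u=7 | in ⊤ | out ⊤ | ==

Converged values:
  [0] ⊤
  [1] 0
  [2] 0
  [3] 0
  [4] ⊤
  [5] 4
  [6] ⊤
  [7] ⊤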